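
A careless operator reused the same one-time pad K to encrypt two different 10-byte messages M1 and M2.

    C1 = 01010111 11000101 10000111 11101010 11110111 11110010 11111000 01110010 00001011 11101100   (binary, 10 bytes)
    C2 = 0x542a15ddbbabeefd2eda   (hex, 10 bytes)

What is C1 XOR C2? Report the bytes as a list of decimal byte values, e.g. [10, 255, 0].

[3, 239, 146, 55, 76, 89, 22, 143, 37, 54]

C1 ⊕ C2 = (M1 ⊕ K) ⊕ (M2 ⊕ K) = M1 ⊕ M2 — the shared key cancels under XOR.
 87 ^  84 =   3
197 ^  42 = 239
135 ^  21 = 146
234 ^ 221 =  55
247 ^ 187 =  76
242 ^ 171 =  89
248 ^ 238 =  22
114 ^ 253 = 143
 11 ^  46 =  37
236 ^ 218 =  54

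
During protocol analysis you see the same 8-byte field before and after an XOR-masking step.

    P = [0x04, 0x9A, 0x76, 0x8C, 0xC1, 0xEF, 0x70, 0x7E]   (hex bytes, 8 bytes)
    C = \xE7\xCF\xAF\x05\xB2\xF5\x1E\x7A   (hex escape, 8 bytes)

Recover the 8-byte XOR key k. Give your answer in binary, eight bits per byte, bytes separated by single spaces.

Since C = P ⊕ k, XORing both sides with P gives k = P ⊕ C.
04 ^ e7 = e3
9a ^ cf = 55
76 ^ af = d9
8c ^ 05 = 89
c1 ^ b2 = 73
ef ^ f5 = 1a
70 ^ 1e = 6e
7e ^ 7a = 04

11100011 01010101 11011001 10001001 01110011 00011010 01101110 00000100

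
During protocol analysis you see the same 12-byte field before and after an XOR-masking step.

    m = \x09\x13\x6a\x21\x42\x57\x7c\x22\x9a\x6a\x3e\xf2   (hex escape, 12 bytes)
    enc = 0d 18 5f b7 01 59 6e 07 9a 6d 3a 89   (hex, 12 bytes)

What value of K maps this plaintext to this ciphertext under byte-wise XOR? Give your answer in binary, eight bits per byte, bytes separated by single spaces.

00000100 00001011 00110101 10010110 01000011 00001110 00010010 00100101 00000000 00000111 00000100 01111011

Since enc = m ⊕ K, XORing both sides with m gives K = m ⊕ enc.
09 XOR 0d = 04
13 XOR 18 = 0b
6a XOR 5f = 35
21 XOR b7 = 96
42 XOR 01 = 43
57 XOR 59 = 0e
7c XOR 6e = 12
22 XOR 07 = 25
9a XOR 9a = 00
6a XOR 6d = 07
3e XOR 3a = 04
f2 XOR 89 = 7b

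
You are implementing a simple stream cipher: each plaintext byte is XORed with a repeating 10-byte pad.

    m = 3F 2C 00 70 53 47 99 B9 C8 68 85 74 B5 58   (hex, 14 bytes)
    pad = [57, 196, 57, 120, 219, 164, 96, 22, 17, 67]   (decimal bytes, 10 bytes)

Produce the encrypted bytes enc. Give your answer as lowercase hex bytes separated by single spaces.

06 e8 39 08 88 e3 f9 af d9 2b bc b0 8c 20

The 10-byte key repeats, so the effective keystream is 39 c4 39 78 db a4 60 16 11 43 39 c4 39 78.
byte 0: 3f ^ 39 = 06
byte 1: 2c ^ c4 = e8
byte 2: 00 ^ 39 = 39
byte 3: 70 ^ 78 = 08
byte 4: 53 ^ db = 88
byte 5: 47 ^ a4 = e3
byte 6: 99 ^ 60 = f9
byte 7: b9 ^ 16 = af
byte 8: c8 ^ 11 = d9
byte 9: 68 ^ 43 = 2b
byte 10: 85 ^ 39 = bc
byte 11: 74 ^ c4 = b0
byte 12: b5 ^ 39 = 8c
byte 13: 58 ^ 78 = 20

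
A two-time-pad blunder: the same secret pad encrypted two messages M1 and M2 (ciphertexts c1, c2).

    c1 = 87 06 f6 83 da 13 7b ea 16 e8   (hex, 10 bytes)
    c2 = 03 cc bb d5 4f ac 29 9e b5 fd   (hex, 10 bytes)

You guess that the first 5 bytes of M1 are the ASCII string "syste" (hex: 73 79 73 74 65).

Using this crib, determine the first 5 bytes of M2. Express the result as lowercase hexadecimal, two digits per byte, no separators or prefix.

First, c1 ⊕ c2 = (M1 ⊕ K) ⊕ (M2 ⊕ K) = M1 ⊕ M2, so the key drops out. Then M2 = (M1 ⊕ M2) ⊕ M1 over the first 5 bytes.
byte 0: (87 xor 03) xor 73 = 84 xor 73 = f7
byte 1: (06 xor cc) xor 79 = ca xor 79 = b3
byte 2: (f6 xor bb) xor 73 = 4d xor 73 = 3e
byte 3: (83 xor d5) xor 74 = 56 xor 74 = 22
byte 4: (da xor 4f) xor 65 = 95 xor 65 = f0

f7b33e22f0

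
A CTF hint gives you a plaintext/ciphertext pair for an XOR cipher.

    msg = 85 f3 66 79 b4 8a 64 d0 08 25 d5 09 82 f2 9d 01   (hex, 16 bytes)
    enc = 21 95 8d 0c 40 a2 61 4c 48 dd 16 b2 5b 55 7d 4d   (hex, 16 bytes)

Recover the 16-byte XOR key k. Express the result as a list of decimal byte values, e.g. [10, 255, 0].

[164, 102, 235, 117, 244, 40, 5, 156, 64, 248, 195, 187, 217, 167, 224, 76]

Since enc = msg ⊕ k, XORing both sides with msg gives k = msg ⊕ enc.
133 ⊕  33 = 164
243 ⊕ 149 = 102
102 ⊕ 141 = 235
121 ⊕  12 = 117
180 ⊕  64 = 244
138 ⊕ 162 =  40
100 ⊕  97 =   5
208 ⊕  76 = 156
  8 ⊕  72 =  64
 37 ⊕ 221 = 248
213 ⊕  22 = 195
  9 ⊕ 178 = 187
130 ⊕  91 = 217
242 ⊕  85 = 167
157 ⊕ 125 = 224
  1 ⊕  77 =  76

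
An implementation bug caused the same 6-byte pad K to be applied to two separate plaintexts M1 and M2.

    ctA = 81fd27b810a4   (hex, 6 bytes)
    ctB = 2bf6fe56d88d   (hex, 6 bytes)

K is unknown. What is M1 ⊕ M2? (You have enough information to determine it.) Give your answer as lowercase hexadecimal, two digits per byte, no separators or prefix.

ctA ⊕ ctB = (M1 ⊕ K) ⊕ (M2 ⊕ K) = M1 ⊕ M2 — the shared key cancels under XOR.
10000001 XOR 00101011 = 10101010
11111101 XOR 11110110 = 00001011
00100111 XOR 11111110 = 11011001
10111000 XOR 01010110 = 11101110
00010000 XOR 11011000 = 11001000
10100100 XOR 10001101 = 00101001

aa0bd9eec829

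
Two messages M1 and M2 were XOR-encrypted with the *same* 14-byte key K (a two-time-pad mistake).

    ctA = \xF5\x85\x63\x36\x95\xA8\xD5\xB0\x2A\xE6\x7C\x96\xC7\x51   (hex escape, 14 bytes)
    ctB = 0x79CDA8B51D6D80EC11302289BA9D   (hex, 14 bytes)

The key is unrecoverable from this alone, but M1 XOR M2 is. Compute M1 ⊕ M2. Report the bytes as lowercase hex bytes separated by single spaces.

8c 48 cb 83 88 c5 55 5c 3b d6 5e 1f 7d cc

ctA ⊕ ctB = (M1 ⊕ K) ⊕ (M2 ⊕ K) = M1 ⊕ M2 — the shared key cancels under XOR.
byte 0: f5 xor 79 = 8c
byte 1: 85 xor cd = 48
byte 2: 63 xor a8 = cb
byte 3: 36 xor b5 = 83
byte 4: 95 xor 1d = 88
byte 5: a8 xor 6d = c5
byte 6: d5 xor 80 = 55
byte 7: b0 xor ec = 5c
byte 8: 2a xor 11 = 3b
byte 9: e6 xor 30 = d6
byte 10: 7c xor 22 = 5e
byte 11: 96 xor 89 = 1f
byte 12: c7 xor ba = 7d
byte 13: 51 xor 9d = cc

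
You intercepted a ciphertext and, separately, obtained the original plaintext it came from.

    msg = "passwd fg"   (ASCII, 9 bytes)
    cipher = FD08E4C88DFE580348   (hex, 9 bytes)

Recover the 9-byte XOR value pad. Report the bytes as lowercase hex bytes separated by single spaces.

8d 69 97 bb fa 9a 78 65 2f

Since cipher = msg ⊕ pad, XORing both sides with msg gives pad = msg ⊕ cipher.
112 ^ 253 = 141
 97 ^   8 = 105
115 ^ 228 = 151
115 ^ 200 = 187
119 ^ 141 = 250
100 ^ 254 = 154
 32 ^  88 = 120
102 ^   3 = 101
103 ^  72 =  47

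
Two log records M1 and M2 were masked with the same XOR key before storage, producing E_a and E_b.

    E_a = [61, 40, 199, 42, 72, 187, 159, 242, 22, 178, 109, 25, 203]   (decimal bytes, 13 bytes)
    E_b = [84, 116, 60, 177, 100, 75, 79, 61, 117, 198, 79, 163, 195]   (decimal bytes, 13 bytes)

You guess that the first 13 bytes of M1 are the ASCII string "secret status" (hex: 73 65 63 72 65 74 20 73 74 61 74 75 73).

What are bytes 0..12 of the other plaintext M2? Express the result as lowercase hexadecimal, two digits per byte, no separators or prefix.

1a3998e94984f0bc171556cf7b

First, E_a ⊕ E_b = (M1 ⊕ K) ⊕ (M2 ⊕ K) = M1 ⊕ M2, so the key drops out. Then M2 = (M1 ⊕ M2) ⊕ M1 over the first 13 bytes.
byte 0: (3d xor 54) xor 73 = 69 xor 73 = 1a
byte 1: (28 xor 74) xor 65 = 5c xor 65 = 39
byte 2: (c7 xor 3c) xor 63 = fb xor 63 = 98
byte 3: (2a xor b1) xor 72 = 9b xor 72 = e9
byte 4: (48 xor 64) xor 65 = 2c xor 65 = 49
byte 5: (bb xor 4b) xor 74 = f0 xor 74 = 84
byte 6: (9f xor 4f) xor 20 = d0 xor 20 = f0
byte 7: (f2 xor 3d) xor 73 = cf xor 73 = bc
byte 8: (16 xor 75) xor 74 = 63 xor 74 = 17
byte 9: (b2 xor c6) xor 61 = 74 xor 61 = 15
byte 10: (6d xor 4f) xor 74 = 22 xor 74 = 56
byte 11: (19 xor a3) xor 75 = ba xor 75 = cf
byte 12: (cb xor c3) xor 73 = 08 xor 73 = 7b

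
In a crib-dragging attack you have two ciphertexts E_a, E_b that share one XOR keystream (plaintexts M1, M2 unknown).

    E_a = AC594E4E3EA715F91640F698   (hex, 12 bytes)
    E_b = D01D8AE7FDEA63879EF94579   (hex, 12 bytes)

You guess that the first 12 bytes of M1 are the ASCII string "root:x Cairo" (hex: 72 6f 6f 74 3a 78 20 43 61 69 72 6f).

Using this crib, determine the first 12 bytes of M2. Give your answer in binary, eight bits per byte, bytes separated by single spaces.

00001110 00101011 10101011 11011101 11111001 00110101 01010110 00111101 11101001 11010000 11000001 10001110

First, E_a ⊕ E_b = (M1 ⊕ K) ⊕ (M2 ⊕ K) = M1 ⊕ M2, so the key drops out. Then M2 = (M1 ⊕ M2) ⊕ M1 over the first 12 bytes.
byte 0: (ac ⊕ d0) ⊕ 72 = 7c ⊕ 72 = 0e
byte 1: (59 ⊕ 1d) ⊕ 6f = 44 ⊕ 6f = 2b
byte 2: (4e ⊕ 8a) ⊕ 6f = c4 ⊕ 6f = ab
byte 3: (4e ⊕ e7) ⊕ 74 = a9 ⊕ 74 = dd
byte 4: (3e ⊕ fd) ⊕ 3a = c3 ⊕ 3a = f9
byte 5: (a7 ⊕ ea) ⊕ 78 = 4d ⊕ 78 = 35
byte 6: (15 ⊕ 63) ⊕ 20 = 76 ⊕ 20 = 56
byte 7: (f9 ⊕ 87) ⊕ 43 = 7e ⊕ 43 = 3d
byte 8: (16 ⊕ 9e) ⊕ 61 = 88 ⊕ 61 = e9
byte 9: (40 ⊕ f9) ⊕ 69 = b9 ⊕ 69 = d0
byte 10: (f6 ⊕ 45) ⊕ 72 = b3 ⊕ 72 = c1
byte 11: (98 ⊕ 79) ⊕ 6f = e1 ⊕ 6f = 8e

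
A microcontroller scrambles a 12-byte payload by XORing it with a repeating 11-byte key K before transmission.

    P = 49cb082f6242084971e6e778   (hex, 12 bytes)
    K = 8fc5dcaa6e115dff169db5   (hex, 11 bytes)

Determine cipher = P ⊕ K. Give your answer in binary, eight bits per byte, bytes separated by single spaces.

The 11-byte key repeats, so the effective keystream is 8f c5 dc aa 6e 11 5d ff 16 9d b5 8f.
byte 0: 49 XOR 8f = c6
byte 1: cb XOR c5 = 0e
byte 2: 08 XOR dc = d4
byte 3: 2f XOR aa = 85
byte 4: 62 XOR 6e = 0c
byte 5: 42 XOR 11 = 53
byte 6: 08 XOR 5d = 55
byte 7: 49 XOR ff = b6
byte 8: 71 XOR 16 = 67
byte 9: e6 XOR 9d = 7b
byte 10: e7 XOR b5 = 52
byte 11: 78 XOR 8f = f7

11000110 00001110 11010100 10000101 00001100 01010011 01010101 10110110 01100111 01111011 01010010 11110111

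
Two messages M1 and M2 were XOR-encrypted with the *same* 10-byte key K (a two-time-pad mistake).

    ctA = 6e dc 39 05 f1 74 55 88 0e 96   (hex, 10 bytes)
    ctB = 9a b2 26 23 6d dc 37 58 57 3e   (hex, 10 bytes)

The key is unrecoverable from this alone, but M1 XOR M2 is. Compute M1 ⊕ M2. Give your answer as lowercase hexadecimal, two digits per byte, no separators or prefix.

ctA ⊕ ctB = (M1 ⊕ K) ⊕ (M2 ⊕ K) = M1 ⊕ M2 — the shared key cancels under XOR.
6e ^ 9a = f4
dc ^ b2 = 6e
39 ^ 26 = 1f
05 ^ 23 = 26
f1 ^ 6d = 9c
74 ^ dc = a8
55 ^ 37 = 62
88 ^ 58 = d0
0e ^ 57 = 59
96 ^ 3e = a8

f46e1f269ca862d059a8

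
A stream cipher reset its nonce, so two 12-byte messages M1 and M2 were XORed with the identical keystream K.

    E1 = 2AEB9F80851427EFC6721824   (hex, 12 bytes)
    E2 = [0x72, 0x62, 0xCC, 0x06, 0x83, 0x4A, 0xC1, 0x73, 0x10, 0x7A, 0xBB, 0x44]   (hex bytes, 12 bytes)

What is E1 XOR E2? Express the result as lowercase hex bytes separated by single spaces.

58 89 53 86 06 5e e6 9c d6 08 a3 60

E1 ⊕ E2 = (M1 ⊕ K) ⊕ (M2 ⊕ K) = M1 ⊕ M2 — the shared key cancels under XOR.
byte 0: 2a ^ 72 = 58
byte 1: eb ^ 62 = 89
byte 2: 9f ^ cc = 53
byte 3: 80 ^ 06 = 86
byte 4: 85 ^ 83 = 06
byte 5: 14 ^ 4a = 5e
byte 6: 27 ^ c1 = e6
byte 7: ef ^ 73 = 9c
byte 8: c6 ^ 10 = d6
byte 9: 72 ^ 7a = 08
byte 10: 18 ^ bb = a3
byte 11: 24 ^ 44 = 60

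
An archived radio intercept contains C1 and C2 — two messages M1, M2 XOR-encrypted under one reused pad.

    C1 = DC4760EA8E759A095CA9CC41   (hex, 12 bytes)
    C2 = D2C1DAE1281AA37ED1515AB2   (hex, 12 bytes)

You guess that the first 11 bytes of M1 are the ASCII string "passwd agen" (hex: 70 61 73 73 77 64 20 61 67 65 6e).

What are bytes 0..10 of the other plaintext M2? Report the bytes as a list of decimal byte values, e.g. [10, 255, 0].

First, C1 ⊕ C2 = (M1 ⊕ K) ⊕ (M2 ⊕ K) = M1 ⊕ M2, so the key drops out. Then M2 = (M1 ⊕ M2) ⊕ M1 over the first 11 bytes.
byte 0: (dc ⊕ d2) ⊕ 70 = 0e ⊕ 70 = 7e
byte 1: (47 ⊕ c1) ⊕ 61 = 86 ⊕ 61 = e7
byte 2: (60 ⊕ da) ⊕ 73 = ba ⊕ 73 = c9
byte 3: (ea ⊕ e1) ⊕ 73 = 0b ⊕ 73 = 78
byte 4: (8e ⊕ 28) ⊕ 77 = a6 ⊕ 77 = d1
byte 5: (75 ⊕ 1a) ⊕ 64 = 6f ⊕ 64 = 0b
byte 6: (9a ⊕ a3) ⊕ 20 = 39 ⊕ 20 = 19
byte 7: (09 ⊕ 7e) ⊕ 61 = 77 ⊕ 61 = 16
byte 8: (5c ⊕ d1) ⊕ 67 = 8d ⊕ 67 = ea
byte 9: (a9 ⊕ 51) ⊕ 65 = f8 ⊕ 65 = 9d
byte 10: (cc ⊕ 5a) ⊕ 6e = 96 ⊕ 6e = f8

[126, 231, 201, 120, 209, 11, 25, 22, 234, 157, 248]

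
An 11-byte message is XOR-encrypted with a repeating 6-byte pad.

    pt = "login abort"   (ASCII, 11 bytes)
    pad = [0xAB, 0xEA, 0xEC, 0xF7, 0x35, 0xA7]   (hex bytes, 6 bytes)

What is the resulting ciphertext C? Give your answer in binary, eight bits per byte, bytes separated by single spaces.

11000111 10000101 10001011 10011110 01011011 10000111 11001010 10001000 10000011 10000101 01000001

The 6-byte key repeats, so the effective keystream is ab ea ec f7 35 a7 ab ea ec f7 35.
byte 0: 6c XOR ab = c7
byte 1: 6f XOR ea = 85
byte 2: 67 XOR ec = 8b
byte 3: 69 XOR f7 = 9e
byte 4: 6e XOR 35 = 5b
byte 5: 20 XOR a7 = 87
byte 6: 61 XOR ab = ca
byte 7: 62 XOR ea = 88
byte 8: 6f XOR ec = 83
byte 9: 72 XOR f7 = 85
byte 10: 74 XOR 35 = 41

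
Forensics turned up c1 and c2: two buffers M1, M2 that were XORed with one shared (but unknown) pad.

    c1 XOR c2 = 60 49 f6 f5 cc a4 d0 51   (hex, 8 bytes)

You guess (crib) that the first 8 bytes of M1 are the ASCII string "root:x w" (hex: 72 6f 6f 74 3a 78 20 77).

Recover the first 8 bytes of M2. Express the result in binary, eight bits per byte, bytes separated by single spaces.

00010010 00100110 10011001 10000001 11110110 11011100 11110000 00100110

Since c1 ⊕ c2 = M1 ⊕ M2, XORing with the guessed M1 bytes yields the corresponding M2 bytes: M2 = (c1 ⊕ c2) ⊕ M1.
60 ^ 72 = 12
49 ^ 6f = 26
f6 ^ 6f = 99
f5 ^ 74 = 81
cc ^ 3a = f6
a4 ^ 78 = dc
d0 ^ 20 = f0
51 ^ 77 = 26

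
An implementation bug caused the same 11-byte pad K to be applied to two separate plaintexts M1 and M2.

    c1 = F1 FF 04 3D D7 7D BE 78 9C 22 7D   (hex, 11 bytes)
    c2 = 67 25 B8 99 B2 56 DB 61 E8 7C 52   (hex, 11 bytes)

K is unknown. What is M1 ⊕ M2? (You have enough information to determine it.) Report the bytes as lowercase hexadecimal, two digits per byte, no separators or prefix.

96dabca4652b6519745e2f

c1 ⊕ c2 = (M1 ⊕ K) ⊕ (M2 ⊕ K) = M1 ⊕ M2 — the shared key cancels under XOR.
f1 ^ 67 = 96
ff ^ 25 = da
04 ^ b8 = bc
3d ^ 99 = a4
d7 ^ b2 = 65
7d ^ 56 = 2b
be ^ db = 65
78 ^ 61 = 19
9c ^ e8 = 74
22 ^ 7c = 5e
7d ^ 52 = 2f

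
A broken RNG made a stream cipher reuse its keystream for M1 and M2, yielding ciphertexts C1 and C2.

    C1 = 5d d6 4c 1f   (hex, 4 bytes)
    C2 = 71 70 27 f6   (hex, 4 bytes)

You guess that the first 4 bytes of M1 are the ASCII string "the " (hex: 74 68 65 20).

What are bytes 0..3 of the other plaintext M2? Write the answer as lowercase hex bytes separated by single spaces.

58 ce 0e c9

First, C1 ⊕ C2 = (M1 ⊕ K) ⊕ (M2 ⊕ K) = M1 ⊕ M2, so the key drops out. Then M2 = (M1 ⊕ M2) ⊕ M1 over the first 4 bytes.
byte 0: (5d XOR 71) XOR 74 = 2c XOR 74 = 58
byte 1: (d6 XOR 70) XOR 68 = a6 XOR 68 = ce
byte 2: (4c XOR 27) XOR 65 = 6b XOR 65 = 0e
byte 3: (1f XOR f6) XOR 20 = e9 XOR 20 = c9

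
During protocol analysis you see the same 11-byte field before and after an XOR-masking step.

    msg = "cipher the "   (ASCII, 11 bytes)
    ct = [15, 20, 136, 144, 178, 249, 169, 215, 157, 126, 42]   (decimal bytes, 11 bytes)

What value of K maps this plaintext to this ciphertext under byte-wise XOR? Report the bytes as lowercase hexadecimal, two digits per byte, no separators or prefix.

6c7df8f8d78b89a3f51b0a

Since ct = msg ⊕ K, XORing both sides with msg gives K = msg ⊕ ct.
63 XOR 0f = 6c
69 XOR 14 = 7d
70 XOR 88 = f8
68 XOR 90 = f8
65 XOR b2 = d7
72 XOR f9 = 8b
20 XOR a9 = 89
74 XOR d7 = a3
68 XOR 9d = f5
65 XOR 7e = 1b
20 XOR 2a = 0a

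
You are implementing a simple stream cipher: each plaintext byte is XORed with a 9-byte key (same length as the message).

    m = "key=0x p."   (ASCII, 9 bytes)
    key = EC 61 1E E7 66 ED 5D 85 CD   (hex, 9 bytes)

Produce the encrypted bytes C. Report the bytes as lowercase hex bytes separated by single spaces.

87 04 67 da 56 95 7d f5 e3

XOR is its own inverse, so applying the key byte-wise gives the result directly.
byte 0: 6b xor ec = 87
byte 1: 65 xor 61 = 04
byte 2: 79 xor 1e = 67
byte 3: 3d xor e7 = da
byte 4: 30 xor 66 = 56
byte 5: 78 xor ed = 95
byte 6: 20 xor 5d = 7d
byte 7: 70 xor 85 = f5
byte 8: 2e xor cd = e3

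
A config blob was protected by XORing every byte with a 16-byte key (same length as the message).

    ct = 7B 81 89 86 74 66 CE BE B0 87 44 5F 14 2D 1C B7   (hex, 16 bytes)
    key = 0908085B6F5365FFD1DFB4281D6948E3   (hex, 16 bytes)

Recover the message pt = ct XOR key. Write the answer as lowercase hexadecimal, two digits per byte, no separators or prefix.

728981dd1b35ab416158f07709445454

XOR is its own inverse, so applying the key byte-wise gives the result directly.
01111011 ⊕ 00001001 = 01110010
10000001 ⊕ 00001000 = 10001001
10001001 ⊕ 00001000 = 10000001
10000110 ⊕ 01011011 = 11011101
01110100 ⊕ 01101111 = 00011011
01100110 ⊕ 01010011 = 00110101
11001110 ⊕ 01100101 = 10101011
10111110 ⊕ 11111111 = 01000001
10110000 ⊕ 11010001 = 01100001
10000111 ⊕ 11011111 = 01011000
01000100 ⊕ 10110100 = 11110000
01011111 ⊕ 00101000 = 01110111
00010100 ⊕ 00011101 = 00001001
00101101 ⊕ 01101001 = 01000100
00011100 ⊕ 01001000 = 01010100
10110111 ⊕ 11100011 = 01010100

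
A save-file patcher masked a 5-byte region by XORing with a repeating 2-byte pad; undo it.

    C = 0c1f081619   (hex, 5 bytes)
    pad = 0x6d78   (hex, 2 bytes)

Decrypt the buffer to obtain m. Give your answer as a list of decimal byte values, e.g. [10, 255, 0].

[97, 103, 101, 110, 116]

The 2-byte key repeats, so the effective keystream is 6d 78 6d 78 6d.
byte 0: 0c XOR 6d = 61
byte 1: 1f XOR 78 = 67
byte 2: 08 XOR 6d = 65
byte 3: 16 XOR 78 = 6e
byte 4: 19 XOR 6d = 74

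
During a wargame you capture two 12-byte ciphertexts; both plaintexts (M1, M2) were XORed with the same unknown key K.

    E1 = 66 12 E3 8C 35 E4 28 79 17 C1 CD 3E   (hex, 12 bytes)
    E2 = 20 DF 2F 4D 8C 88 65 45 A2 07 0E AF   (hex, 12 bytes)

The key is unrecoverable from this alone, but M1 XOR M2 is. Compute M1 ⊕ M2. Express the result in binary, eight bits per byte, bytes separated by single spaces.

E1 ⊕ E2 = (M1 ⊕ K) ⊕ (M2 ⊕ K) = M1 ⊕ M2 — the shared key cancels under XOR.
byte 0: 66 ^ 20 = 46
byte 1: 12 ^ df = cd
byte 2: e3 ^ 2f = cc
byte 3: 8c ^ 4d = c1
byte 4: 35 ^ 8c = b9
byte 5: e4 ^ 88 = 6c
byte 6: 28 ^ 65 = 4d
byte 7: 79 ^ 45 = 3c
byte 8: 17 ^ a2 = b5
byte 9: c1 ^ 07 = c6
byte 10: cd ^ 0e = c3
byte 11: 3e ^ af = 91

01000110 11001101 11001100 11000001 10111001 01101100 01001101 00111100 10110101 11000110 11000011 10010001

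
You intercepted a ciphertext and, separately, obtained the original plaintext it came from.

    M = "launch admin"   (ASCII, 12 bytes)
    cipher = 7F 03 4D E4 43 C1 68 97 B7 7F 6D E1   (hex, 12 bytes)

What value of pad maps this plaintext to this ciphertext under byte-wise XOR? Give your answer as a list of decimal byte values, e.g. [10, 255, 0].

Since cipher = M ⊕ pad, XORing both sides with M gives pad = M ⊕ cipher.
byte 0: 6c XOR 7f = 13
byte 1: 61 XOR 03 = 62
byte 2: 75 XOR 4d = 38
byte 3: 6e XOR e4 = 8a
byte 4: 63 XOR 43 = 20
byte 5: 68 XOR c1 = a9
byte 6: 20 XOR 68 = 48
byte 7: 61 XOR 97 = f6
byte 8: 64 XOR b7 = d3
byte 9: 6d XOR 7f = 12
byte 10: 69 XOR 6d = 04
byte 11: 6e XOR e1 = 8f

[19, 98, 56, 138, 32, 169, 72, 246, 211, 18, 4, 143]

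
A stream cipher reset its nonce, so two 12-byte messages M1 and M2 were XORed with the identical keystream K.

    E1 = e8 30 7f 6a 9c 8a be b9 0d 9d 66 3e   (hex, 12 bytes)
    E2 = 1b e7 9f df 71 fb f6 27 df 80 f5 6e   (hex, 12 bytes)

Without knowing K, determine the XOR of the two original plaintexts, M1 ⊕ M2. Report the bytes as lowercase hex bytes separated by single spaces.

f3 d7 e0 b5 ed 71 48 9e d2 1d 93 50

E1 ⊕ E2 = (M1 ⊕ K) ⊕ (M2 ⊕ K) = M1 ⊕ M2 — the shared key cancels under XOR.
232 xor  27 = 243
 48 xor 231 = 215
127 xor 159 = 224
106 xor 223 = 181
156 xor 113 = 237
138 xor 251 = 113
190 xor 246 =  72
185 xor  39 = 158
 13 xor 223 = 210
157 xor 128 =  29
102 xor 245 = 147
 62 xor 110 =  80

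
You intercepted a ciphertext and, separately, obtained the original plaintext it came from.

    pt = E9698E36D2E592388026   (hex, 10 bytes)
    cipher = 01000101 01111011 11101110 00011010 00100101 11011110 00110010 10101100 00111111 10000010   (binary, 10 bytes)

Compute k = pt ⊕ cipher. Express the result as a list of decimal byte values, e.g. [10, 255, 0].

Since cipher = pt ⊕ k, XORing both sides with pt gives k = pt ⊕ cipher.
233 XOR  69 = 172
105 XOR 123 =  18
142 XOR 238 =  96
 54 XOR  26 =  44
210 XOR  37 = 247
229 XOR 222 =  59
146 XOR  50 = 160
 56 XOR 172 = 148
128 XOR  63 = 191
 38 XOR 130 = 164

[172, 18, 96, 44, 247, 59, 160, 148, 191, 164]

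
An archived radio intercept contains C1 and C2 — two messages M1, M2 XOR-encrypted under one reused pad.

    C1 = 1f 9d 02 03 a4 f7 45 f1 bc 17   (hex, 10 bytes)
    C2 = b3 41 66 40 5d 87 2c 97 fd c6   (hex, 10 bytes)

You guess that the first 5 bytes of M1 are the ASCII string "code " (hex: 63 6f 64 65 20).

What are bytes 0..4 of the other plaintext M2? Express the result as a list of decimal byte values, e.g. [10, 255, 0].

[207, 179, 0, 38, 217]

First, C1 ⊕ C2 = (M1 ⊕ K) ⊕ (M2 ⊕ K) = M1 ⊕ M2, so the key drops out. Then M2 = (M1 ⊕ M2) ⊕ M1 over the first 5 bytes.
byte 0: (1f xor b3) xor 63 = ac xor 63 = cf
byte 1: (9d xor 41) xor 6f = dc xor 6f = b3
byte 2: (02 xor 66) xor 64 = 64 xor 64 = 00
byte 3: (03 xor 40) xor 65 = 43 xor 65 = 26
byte 4: (a4 xor 5d) xor 20 = f9 xor 20 = d9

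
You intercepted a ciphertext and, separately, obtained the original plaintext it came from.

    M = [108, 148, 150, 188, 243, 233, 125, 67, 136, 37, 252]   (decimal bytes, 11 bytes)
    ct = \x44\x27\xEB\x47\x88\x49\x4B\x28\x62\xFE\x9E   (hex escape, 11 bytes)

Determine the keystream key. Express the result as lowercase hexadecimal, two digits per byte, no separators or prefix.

Since ct = M ⊕ key, XORing both sides with M gives key = M ⊕ ct.
byte 0: 01101100 XOR 01000100 = 00101000
byte 1: 10010100 XOR 00100111 = 10110011
byte 2: 10010110 XOR 11101011 = 01111101
byte 3: 10111100 XOR 01000111 = 11111011
byte 4: 11110011 XOR 10001000 = 01111011
byte 5: 11101001 XOR 01001001 = 10100000
byte 6: 01111101 XOR 01001011 = 00110110
byte 7: 01000011 XOR 00101000 = 01101011
byte 8: 10001000 XOR 01100010 = 11101010
byte 9: 00100101 XOR 11111110 = 11011011
byte 10: 11111100 XOR 10011110 = 01100010

28b37dfb7ba0366beadb62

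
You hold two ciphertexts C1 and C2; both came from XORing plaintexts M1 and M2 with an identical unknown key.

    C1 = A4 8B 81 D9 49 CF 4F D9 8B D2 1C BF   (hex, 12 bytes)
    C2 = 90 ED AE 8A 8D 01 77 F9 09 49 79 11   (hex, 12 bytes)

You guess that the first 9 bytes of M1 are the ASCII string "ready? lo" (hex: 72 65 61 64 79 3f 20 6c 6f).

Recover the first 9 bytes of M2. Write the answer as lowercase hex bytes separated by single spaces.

First, C1 ⊕ C2 = (M1 ⊕ K) ⊕ (M2 ⊕ K) = M1 ⊕ M2, so the key drops out. Then M2 = (M1 ⊕ M2) ⊕ M1 over the first 9 bytes.
byte 0: (a4 xor 90) xor 72 = 34 xor 72 = 46
byte 1: (8b xor ed) xor 65 = 66 xor 65 = 03
byte 2: (81 xor ae) xor 61 = 2f xor 61 = 4e
byte 3: (d9 xor 8a) xor 64 = 53 xor 64 = 37
byte 4: (49 xor 8d) xor 79 = c4 xor 79 = bd
byte 5: (cf xor 01) xor 3f = ce xor 3f = f1
byte 6: (4f xor 77) xor 20 = 38 xor 20 = 18
byte 7: (d9 xor f9) xor 6c = 20 xor 6c = 4c
byte 8: (8b xor 09) xor 6f = 82 xor 6f = ed

46 03 4e 37 bd f1 18 4c ed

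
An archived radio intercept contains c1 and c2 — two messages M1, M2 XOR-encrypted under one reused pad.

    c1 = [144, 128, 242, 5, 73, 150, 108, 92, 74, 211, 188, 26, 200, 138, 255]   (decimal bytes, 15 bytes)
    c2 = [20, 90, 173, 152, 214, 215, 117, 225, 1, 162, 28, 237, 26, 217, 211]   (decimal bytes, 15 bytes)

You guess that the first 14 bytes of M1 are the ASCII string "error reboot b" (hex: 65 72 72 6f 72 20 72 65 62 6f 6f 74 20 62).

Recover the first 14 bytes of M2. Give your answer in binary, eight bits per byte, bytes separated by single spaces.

11100001 10101000 00101101 11110010 11101101 01100001 01101011 11011000 00101001 00011110 11001111 10000011 11110010 00110001

First, c1 ⊕ c2 = (M1 ⊕ K) ⊕ (M2 ⊕ K) = M1 ⊕ M2, so the key drops out. Then M2 = (M1 ⊕ M2) ⊕ M1 over the first 14 bytes.
byte 0: (90 ⊕ 14) ⊕ 65 = 84 ⊕ 65 = e1
byte 1: (80 ⊕ 5a) ⊕ 72 = da ⊕ 72 = a8
byte 2: (f2 ⊕ ad) ⊕ 72 = 5f ⊕ 72 = 2d
byte 3: (05 ⊕ 98) ⊕ 6f = 9d ⊕ 6f = f2
byte 4: (49 ⊕ d6) ⊕ 72 = 9f ⊕ 72 = ed
byte 5: (96 ⊕ d7) ⊕ 20 = 41 ⊕ 20 = 61
byte 6: (6c ⊕ 75) ⊕ 72 = 19 ⊕ 72 = 6b
byte 7: (5c ⊕ e1) ⊕ 65 = bd ⊕ 65 = d8
byte 8: (4a ⊕ 01) ⊕ 62 = 4b ⊕ 62 = 29
byte 9: (d3 ⊕ a2) ⊕ 6f = 71 ⊕ 6f = 1e
byte 10: (bc ⊕ 1c) ⊕ 6f = a0 ⊕ 6f = cf
byte 11: (1a ⊕ ed) ⊕ 74 = f7 ⊕ 74 = 83
byte 12: (c8 ⊕ 1a) ⊕ 20 = d2 ⊕ 20 = f2
byte 13: (8a ⊕ d9) ⊕ 62 = 53 ⊕ 62 = 31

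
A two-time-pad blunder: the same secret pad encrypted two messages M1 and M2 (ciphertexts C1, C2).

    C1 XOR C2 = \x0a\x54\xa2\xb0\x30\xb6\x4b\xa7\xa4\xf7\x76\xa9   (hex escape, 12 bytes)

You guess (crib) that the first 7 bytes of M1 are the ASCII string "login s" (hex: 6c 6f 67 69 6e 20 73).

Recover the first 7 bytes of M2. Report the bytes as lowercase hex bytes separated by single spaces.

66 3b c5 d9 5e 96 38

Since C1 ⊕ C2 = M1 ⊕ M2, XORing with the guessed M1 bytes yields the corresponding M2 bytes: M2 = (C1 ⊕ C2) ⊕ M1.
byte 0: 0a ^ 6c = 66
byte 1: 54 ^ 6f = 3b
byte 2: a2 ^ 67 = c5
byte 3: b0 ^ 69 = d9
byte 4: 30 ^ 6e = 5e
byte 5: b6 ^ 20 = 96
byte 6: 4b ^ 73 = 38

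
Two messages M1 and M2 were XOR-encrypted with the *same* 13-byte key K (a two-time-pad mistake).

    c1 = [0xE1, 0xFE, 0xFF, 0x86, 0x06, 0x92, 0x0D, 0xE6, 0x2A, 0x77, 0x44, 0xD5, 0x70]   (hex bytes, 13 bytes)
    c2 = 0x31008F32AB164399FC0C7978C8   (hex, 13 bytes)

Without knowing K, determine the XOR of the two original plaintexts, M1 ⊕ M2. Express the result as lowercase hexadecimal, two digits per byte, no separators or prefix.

d0fe70b4ad844e7fd67b3dadb8

c1 ⊕ c2 = (M1 ⊕ K) ⊕ (M2 ⊕ K) = M1 ⊕ M2 — the shared key cancels under XOR.
byte 0: e1 XOR 31 = d0
byte 1: fe XOR 00 = fe
byte 2: ff XOR 8f = 70
byte 3: 86 XOR 32 = b4
byte 4: 06 XOR ab = ad
byte 5: 92 XOR 16 = 84
byte 6: 0d XOR 43 = 4e
byte 7: e6 XOR 99 = 7f
byte 8: 2a XOR fc = d6
byte 9: 77 XOR 0c = 7b
byte 10: 44 XOR 79 = 3d
byte 11: d5 XOR 78 = ad
byte 12: 70 XOR c8 = b8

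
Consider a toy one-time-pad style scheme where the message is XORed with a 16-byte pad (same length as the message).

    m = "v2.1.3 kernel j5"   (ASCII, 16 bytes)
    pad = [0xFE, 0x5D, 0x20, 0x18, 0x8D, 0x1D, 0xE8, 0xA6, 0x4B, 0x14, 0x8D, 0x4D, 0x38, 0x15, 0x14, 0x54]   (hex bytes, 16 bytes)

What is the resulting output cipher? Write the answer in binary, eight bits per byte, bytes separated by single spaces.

10001000 01101111 00001110 00101001 10100011 00101110 11001000 11001101 00101110 01100110 11100011 00101000 01010100 00110101 01111110 01100001

byte 0: 76 xor fe = 88
byte 1: 32 xor 5d = 6f
byte 2: 2e xor 20 = 0e
byte 3: 31 xor 18 = 29
byte 4: 2e xor 8d = a3
byte 5: 33 xor 1d = 2e
byte 6: 20 xor e8 = c8
byte 7: 6b xor a6 = cd
byte 8: 65 xor 4b = 2e
byte 9: 72 xor 14 = 66
byte 10: 6e xor 8d = e3
byte 11: 65 xor 4d = 28
byte 12: 6c xor 38 = 54
byte 13: 20 xor 15 = 35
byte 14: 6a xor 14 = 7e
byte 15: 35 xor 54 = 61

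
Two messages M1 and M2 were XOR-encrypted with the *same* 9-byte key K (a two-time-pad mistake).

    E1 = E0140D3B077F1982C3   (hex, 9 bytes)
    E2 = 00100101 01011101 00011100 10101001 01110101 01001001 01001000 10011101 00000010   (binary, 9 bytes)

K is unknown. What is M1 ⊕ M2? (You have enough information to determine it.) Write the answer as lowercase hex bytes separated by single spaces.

c5 49 11 92 72 36 51 1f c1

E1 ⊕ E2 = (M1 ⊕ K) ⊕ (M2 ⊕ K) = M1 ⊕ M2 — the shared key cancels under XOR.
224 ^  37 = 197
 20 ^  93 =  73
 13 ^  28 =  17
 59 ^ 169 = 146
  7 ^ 117 = 114
127 ^  73 =  54
 25 ^  72 =  81
130 ^ 157 =  31
195 ^   2 = 193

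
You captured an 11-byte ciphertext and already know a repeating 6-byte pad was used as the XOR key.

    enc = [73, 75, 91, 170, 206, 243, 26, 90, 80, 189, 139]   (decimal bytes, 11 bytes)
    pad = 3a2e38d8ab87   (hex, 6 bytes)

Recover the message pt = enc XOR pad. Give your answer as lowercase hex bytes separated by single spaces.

The 6-byte key repeats, so the effective keystream is 3a 2e 38 d8 ab 87 3a 2e 38 d8 ab.
byte 0: 49 ^ 3a = 73
byte 1: 4b ^ 2e = 65
byte 2: 5b ^ 38 = 63
byte 3: aa ^ d8 = 72
byte 4: ce ^ ab = 65
byte 5: f3 ^ 87 = 74
byte 6: 1a ^ 3a = 20
byte 7: 5a ^ 2e = 74
byte 8: 50 ^ 38 = 68
byte 9: bd ^ d8 = 65
byte 10: 8b ^ ab = 20

73 65 63 72 65 74 20 74 68 65 20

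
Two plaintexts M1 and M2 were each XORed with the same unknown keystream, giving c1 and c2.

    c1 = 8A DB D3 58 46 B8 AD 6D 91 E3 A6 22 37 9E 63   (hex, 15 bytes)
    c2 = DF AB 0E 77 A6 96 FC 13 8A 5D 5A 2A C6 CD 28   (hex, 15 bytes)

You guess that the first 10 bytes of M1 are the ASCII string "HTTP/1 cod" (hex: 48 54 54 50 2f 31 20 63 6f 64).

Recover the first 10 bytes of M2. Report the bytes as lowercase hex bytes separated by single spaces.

First, c1 ⊕ c2 = (M1 ⊕ K) ⊕ (M2 ⊕ K) = M1 ⊕ M2, so the key drops out. Then M2 = (M1 ⊕ M2) ⊕ M1 over the first 10 bytes.
byte 0: (8a ⊕ df) ⊕ 48 = 55 ⊕ 48 = 1d
byte 1: (db ⊕ ab) ⊕ 54 = 70 ⊕ 54 = 24
byte 2: (d3 ⊕ 0e) ⊕ 54 = dd ⊕ 54 = 89
byte 3: (58 ⊕ 77) ⊕ 50 = 2f ⊕ 50 = 7f
byte 4: (46 ⊕ a6) ⊕ 2f = e0 ⊕ 2f = cf
byte 5: (b8 ⊕ 96) ⊕ 31 = 2e ⊕ 31 = 1f
byte 6: (ad ⊕ fc) ⊕ 20 = 51 ⊕ 20 = 71
byte 7: (6d ⊕ 13) ⊕ 63 = 7e ⊕ 63 = 1d
byte 8: (91 ⊕ 8a) ⊕ 6f = 1b ⊕ 6f = 74
byte 9: (e3 ⊕ 5d) ⊕ 64 = be ⊕ 64 = da

1d 24 89 7f cf 1f 71 1d 74 da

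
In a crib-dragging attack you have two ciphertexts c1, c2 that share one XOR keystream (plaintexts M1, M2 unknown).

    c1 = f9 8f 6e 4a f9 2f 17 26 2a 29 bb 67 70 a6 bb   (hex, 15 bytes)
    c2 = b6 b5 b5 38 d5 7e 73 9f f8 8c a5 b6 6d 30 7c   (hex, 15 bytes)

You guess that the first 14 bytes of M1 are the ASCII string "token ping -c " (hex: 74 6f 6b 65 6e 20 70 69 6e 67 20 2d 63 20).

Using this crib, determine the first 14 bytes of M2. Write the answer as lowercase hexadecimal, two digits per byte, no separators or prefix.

First, c1 ⊕ c2 = (M1 ⊕ K) ⊕ (M2 ⊕ K) = M1 ⊕ M2, so the key drops out. Then M2 = (M1 ⊕ M2) ⊕ M1 over the first 14 bytes.
byte 0: (f9 xor b6) xor 74 = 4f xor 74 = 3b
byte 1: (8f xor b5) xor 6f = 3a xor 6f = 55
byte 2: (6e xor b5) xor 6b = db xor 6b = b0
byte 3: (4a xor 38) xor 65 = 72 xor 65 = 17
byte 4: (f9 xor d5) xor 6e = 2c xor 6e = 42
byte 5: (2f xor 7e) xor 20 = 51 xor 20 = 71
byte 6: (17 xor 73) xor 70 = 64 xor 70 = 14
byte 7: (26 xor 9f) xor 69 = b9 xor 69 = d0
byte 8: (2a xor f8) xor 6e = d2 xor 6e = bc
byte 9: (29 xor 8c) xor 67 = a5 xor 67 = c2
byte 10: (bb xor a5) xor 20 = 1e xor 20 = 3e
byte 11: (67 xor b6) xor 2d = d1 xor 2d = fc
byte 12: (70 xor 6d) xor 63 = 1d xor 63 = 7e
byte 13: (a6 xor 30) xor 20 = 96 xor 20 = b6

3b55b017427114d0bcc23efc7eb6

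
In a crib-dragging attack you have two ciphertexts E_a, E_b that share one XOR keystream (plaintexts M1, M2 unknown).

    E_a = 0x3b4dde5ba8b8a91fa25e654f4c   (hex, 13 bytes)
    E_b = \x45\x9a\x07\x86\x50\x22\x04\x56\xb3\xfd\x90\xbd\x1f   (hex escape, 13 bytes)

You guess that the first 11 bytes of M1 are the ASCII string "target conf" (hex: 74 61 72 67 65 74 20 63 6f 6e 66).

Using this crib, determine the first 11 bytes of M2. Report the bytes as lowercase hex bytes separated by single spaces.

0a b6 ab ba 9d ee 8d 2a 7e cd 93

First, E_a ⊕ E_b = (M1 ⊕ K) ⊕ (M2 ⊕ K) = M1 ⊕ M2, so the key drops out. Then M2 = (M1 ⊕ M2) ⊕ M1 over the first 11 bytes.
byte 0: (3b ⊕ 45) ⊕ 74 = 7e ⊕ 74 = 0a
byte 1: (4d ⊕ 9a) ⊕ 61 = d7 ⊕ 61 = b6
byte 2: (de ⊕ 07) ⊕ 72 = d9 ⊕ 72 = ab
byte 3: (5b ⊕ 86) ⊕ 67 = dd ⊕ 67 = ba
byte 4: (a8 ⊕ 50) ⊕ 65 = f8 ⊕ 65 = 9d
byte 5: (b8 ⊕ 22) ⊕ 74 = 9a ⊕ 74 = ee
byte 6: (a9 ⊕ 04) ⊕ 20 = ad ⊕ 20 = 8d
byte 7: (1f ⊕ 56) ⊕ 63 = 49 ⊕ 63 = 2a
byte 8: (a2 ⊕ b3) ⊕ 6f = 11 ⊕ 6f = 7e
byte 9: (5e ⊕ fd) ⊕ 6e = a3 ⊕ 6e = cd
byte 10: (65 ⊕ 90) ⊕ 66 = f5 ⊕ 66 = 93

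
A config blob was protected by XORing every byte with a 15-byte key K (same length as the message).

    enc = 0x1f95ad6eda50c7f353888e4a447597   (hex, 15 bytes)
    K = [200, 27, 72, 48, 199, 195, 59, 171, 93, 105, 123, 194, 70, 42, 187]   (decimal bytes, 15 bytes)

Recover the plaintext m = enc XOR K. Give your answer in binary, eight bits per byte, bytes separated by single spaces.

11010111 10001110 11100101 01011110 00011101 10010011 11111100 01011000 00001110 11100001 11110101 10001000 00000010 01011111 00101100

00011111 xor 11001000 = 11010111
10010101 xor 00011011 = 10001110
10101101 xor 01001000 = 11100101
01101110 xor 00110000 = 01011110
11011010 xor 11000111 = 00011101
01010000 xor 11000011 = 10010011
11000111 xor 00111011 = 11111100
11110011 xor 10101011 = 01011000
01010011 xor 01011101 = 00001110
10001000 xor 01101001 = 11100001
10001110 xor 01111011 = 11110101
01001010 xor 11000010 = 10001000
01000100 xor 01000110 = 00000010
01110101 xor 00101010 = 01011111
10010111 xor 10111011 = 00101100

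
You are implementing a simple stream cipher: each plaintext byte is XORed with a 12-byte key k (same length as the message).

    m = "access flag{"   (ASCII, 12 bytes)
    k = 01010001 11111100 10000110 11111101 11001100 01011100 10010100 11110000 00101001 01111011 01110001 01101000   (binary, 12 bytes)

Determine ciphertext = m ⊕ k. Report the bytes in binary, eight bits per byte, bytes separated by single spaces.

00110000 10011111 11100101 10011000 10111111 00101111 10110100 10010110 01000101 00011010 00010110 00010011

01100001 XOR 01010001 = 00110000
01100011 XOR 11111100 = 10011111
01100011 XOR 10000110 = 11100101
01100101 XOR 11111101 = 10011000
01110011 XOR 11001100 = 10111111
01110011 XOR 01011100 = 00101111
00100000 XOR 10010100 = 10110100
01100110 XOR 11110000 = 10010110
01101100 XOR 00101001 = 01000101
01100001 XOR 01111011 = 00011010
01100111 XOR 01110001 = 00010110
01111011 XOR 01101000 = 00010011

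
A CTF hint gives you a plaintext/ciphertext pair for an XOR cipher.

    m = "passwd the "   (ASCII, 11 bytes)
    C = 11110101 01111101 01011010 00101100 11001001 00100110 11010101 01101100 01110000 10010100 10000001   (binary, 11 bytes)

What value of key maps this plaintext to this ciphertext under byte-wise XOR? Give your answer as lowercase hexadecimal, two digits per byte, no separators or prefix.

Since C = m ⊕ key, XORing both sides with m gives key = m ⊕ C.
70 XOR f5 = 85
61 XOR 7d = 1c
73 XOR 5a = 29
73 XOR 2c = 5f
77 XOR c9 = be
64 XOR 26 = 42
20 XOR d5 = f5
74 XOR 6c = 18
68 XOR 70 = 18
65 XOR 94 = f1
20 XOR 81 = a1

851c295fbe42f51818f1a1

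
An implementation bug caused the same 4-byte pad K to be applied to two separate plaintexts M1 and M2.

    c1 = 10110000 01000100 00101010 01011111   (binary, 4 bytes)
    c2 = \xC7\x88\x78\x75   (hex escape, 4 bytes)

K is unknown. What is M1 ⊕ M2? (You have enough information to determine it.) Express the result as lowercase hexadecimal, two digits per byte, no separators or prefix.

c1 ⊕ c2 = (M1 ⊕ K) ⊕ (M2 ⊕ K) = M1 ⊕ M2 — the shared key cancels under XOR.
byte 0: 176 xor 199 = 119
byte 1:  68 xor 136 = 204
byte 2:  42 xor 120 =  82
byte 3:  95 xor 117 =  42

77cc522a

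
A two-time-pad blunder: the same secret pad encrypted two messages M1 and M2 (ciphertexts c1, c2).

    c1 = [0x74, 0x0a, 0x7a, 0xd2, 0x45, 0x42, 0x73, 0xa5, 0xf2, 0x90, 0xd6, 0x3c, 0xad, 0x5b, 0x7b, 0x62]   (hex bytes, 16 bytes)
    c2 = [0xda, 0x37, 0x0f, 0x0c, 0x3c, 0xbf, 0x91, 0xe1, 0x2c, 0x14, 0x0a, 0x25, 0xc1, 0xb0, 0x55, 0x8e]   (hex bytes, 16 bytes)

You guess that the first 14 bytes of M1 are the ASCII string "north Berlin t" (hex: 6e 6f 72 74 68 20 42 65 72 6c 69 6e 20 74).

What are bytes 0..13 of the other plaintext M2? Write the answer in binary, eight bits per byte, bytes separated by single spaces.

11000000 01010010 00000111 10101010 00010001 11011101 10100000 00100001 10101100 11101000 10110101 01110111 01001100 10011111

First, c1 ⊕ c2 = (M1 ⊕ K) ⊕ (M2 ⊕ K) = M1 ⊕ M2, so the key drops out. Then M2 = (M1 ⊕ M2) ⊕ M1 over the first 14 bytes.
byte 0: (74 ^ da) ^ 6e = ae ^ 6e = c0
byte 1: (0a ^ 37) ^ 6f = 3d ^ 6f = 52
byte 2: (7a ^ 0f) ^ 72 = 75 ^ 72 = 07
byte 3: (d2 ^ 0c) ^ 74 = de ^ 74 = aa
byte 4: (45 ^ 3c) ^ 68 = 79 ^ 68 = 11
byte 5: (42 ^ bf) ^ 20 = fd ^ 20 = dd
byte 6: (73 ^ 91) ^ 42 = e2 ^ 42 = a0
byte 7: (a5 ^ e1) ^ 65 = 44 ^ 65 = 21
byte 8: (f2 ^ 2c) ^ 72 = de ^ 72 = ac
byte 9: (90 ^ 14) ^ 6c = 84 ^ 6c = e8
byte 10: (d6 ^ 0a) ^ 69 = dc ^ 69 = b5
byte 11: (3c ^ 25) ^ 6e = 19 ^ 6e = 77
byte 12: (ad ^ c1) ^ 20 = 6c ^ 20 = 4c
byte 13: (5b ^ b0) ^ 74 = eb ^ 74 = 9f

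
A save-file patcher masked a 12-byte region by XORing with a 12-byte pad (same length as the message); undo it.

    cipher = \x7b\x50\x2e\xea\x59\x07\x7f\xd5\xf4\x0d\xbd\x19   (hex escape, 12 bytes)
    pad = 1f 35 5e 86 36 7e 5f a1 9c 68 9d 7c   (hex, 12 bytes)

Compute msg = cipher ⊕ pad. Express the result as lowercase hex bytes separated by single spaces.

64 65 70 6c 6f 79 20 74 68 65 20 65

XOR is its own inverse, so applying the key byte-wise gives the result directly.
123 XOR  31 = 100
 80 XOR  53 = 101
 46 XOR  94 = 112
234 XOR 134 = 108
 89 XOR  54 = 111
  7 XOR 126 = 121
127 XOR  95 =  32
213 XOR 161 = 116
244 XOR 156 = 104
 13 XOR 104 = 101
189 XOR 157 =  32
 25 XOR 124 = 101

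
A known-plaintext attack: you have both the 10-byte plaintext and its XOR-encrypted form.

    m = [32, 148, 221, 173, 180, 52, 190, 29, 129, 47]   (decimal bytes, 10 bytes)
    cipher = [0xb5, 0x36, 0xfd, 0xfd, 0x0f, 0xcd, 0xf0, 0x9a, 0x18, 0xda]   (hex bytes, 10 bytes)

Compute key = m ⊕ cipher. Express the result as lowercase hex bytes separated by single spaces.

Since cipher = m ⊕ key, XORing both sides with m gives key = m ⊕ cipher.
byte 0: 20 xor b5 = 95
byte 1: 94 xor 36 = a2
byte 2: dd xor fd = 20
byte 3: ad xor fd = 50
byte 4: b4 xor 0f = bb
byte 5: 34 xor cd = f9
byte 6: be xor f0 = 4e
byte 7: 1d xor 9a = 87
byte 8: 81 xor 18 = 99
byte 9: 2f xor da = f5

95 a2 20 50 bb f9 4e 87 99 f5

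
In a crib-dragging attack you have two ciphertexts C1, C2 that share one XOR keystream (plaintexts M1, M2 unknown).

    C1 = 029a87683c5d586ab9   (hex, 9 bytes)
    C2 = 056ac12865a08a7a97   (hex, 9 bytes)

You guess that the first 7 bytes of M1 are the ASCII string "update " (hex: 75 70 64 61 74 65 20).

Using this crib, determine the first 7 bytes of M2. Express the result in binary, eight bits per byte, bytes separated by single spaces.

01110010 10000000 00100010 00100001 00101101 10011000 11110010

First, C1 ⊕ C2 = (M1 ⊕ K) ⊕ (M2 ⊕ K) = M1 ⊕ M2, so the key drops out. Then M2 = (M1 ⊕ M2) ⊕ M1 over the first 7 bytes.
byte 0: (02 ^ 05) ^ 75 = 07 ^ 75 = 72
byte 1: (9a ^ 6a) ^ 70 = f0 ^ 70 = 80
byte 2: (87 ^ c1) ^ 64 = 46 ^ 64 = 22
byte 3: (68 ^ 28) ^ 61 = 40 ^ 61 = 21
byte 4: (3c ^ 65) ^ 74 = 59 ^ 74 = 2d
byte 5: (5d ^ a0) ^ 65 = fd ^ 65 = 98
byte 6: (58 ^ 8a) ^ 20 = d2 ^ 20 = f2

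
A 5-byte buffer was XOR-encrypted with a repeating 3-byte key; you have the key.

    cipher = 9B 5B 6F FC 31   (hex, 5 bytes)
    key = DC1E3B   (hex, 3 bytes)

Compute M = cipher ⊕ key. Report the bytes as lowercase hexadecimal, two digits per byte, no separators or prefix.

The 3-byte key repeats, so the effective keystream is dc 1e 3b dc 1e.
byte 0: 155 ^ 220 =  71
byte 1:  91 ^  30 =  69
byte 2: 111 ^  59 =  84
byte 3: 252 ^ 220 =  32
byte 4:  49 ^  30 =  47

474554202f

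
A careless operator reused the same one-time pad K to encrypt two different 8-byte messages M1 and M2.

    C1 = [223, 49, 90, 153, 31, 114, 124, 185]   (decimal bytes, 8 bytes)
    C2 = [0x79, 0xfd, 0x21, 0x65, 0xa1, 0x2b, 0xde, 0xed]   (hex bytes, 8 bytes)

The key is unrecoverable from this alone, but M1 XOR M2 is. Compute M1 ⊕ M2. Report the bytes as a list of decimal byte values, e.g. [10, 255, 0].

C1 ⊕ C2 = (M1 ⊕ K) ⊕ (M2 ⊕ K) = M1 ⊕ M2 — the shared key cancels under XOR.
df ^ 79 = a6
31 ^ fd = cc
5a ^ 21 = 7b
99 ^ 65 = fc
1f ^ a1 = be
72 ^ 2b = 59
7c ^ de = a2
b9 ^ ed = 54

[166, 204, 123, 252, 190, 89, 162, 84]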